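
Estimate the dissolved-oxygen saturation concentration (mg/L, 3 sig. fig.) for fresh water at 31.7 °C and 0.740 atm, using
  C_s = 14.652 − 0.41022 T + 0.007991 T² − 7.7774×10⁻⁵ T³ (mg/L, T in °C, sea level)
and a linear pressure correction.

C_s ≈ 5.33 mg/L

At sea level: C_s = 14.652 − 0.41022×31.7 + 0.007991×31.7² − 7.7774×10⁻⁵×31.7³ = 7.201 mg/L.
Pressure correction: C_s' = 7.201 × 0.740 = 5.328 mg/L.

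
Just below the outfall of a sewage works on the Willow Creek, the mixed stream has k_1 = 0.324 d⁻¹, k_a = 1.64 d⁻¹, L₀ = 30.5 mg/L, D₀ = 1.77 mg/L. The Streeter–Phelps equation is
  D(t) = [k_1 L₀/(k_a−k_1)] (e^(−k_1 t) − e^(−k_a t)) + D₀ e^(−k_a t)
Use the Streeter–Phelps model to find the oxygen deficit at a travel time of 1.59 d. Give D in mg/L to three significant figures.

D ≈ 4.06 mg/L

k_1 L₀/(k_a−k_1) = 0.324×30.5/(1.64−0.324) = 9.882/1.316 = 7.509 mg/L.
e^(−k_1 t) = e^(−0.324×1.590) = 0.5974; e^(−k_a t) = e^(−1.64×1.590) = 0.07371.
D = 7.509 × (0.5974 − 0.07371) + 1.77 × 0.07371 = 3.932 + 0.1305 = 4.063 mg/L.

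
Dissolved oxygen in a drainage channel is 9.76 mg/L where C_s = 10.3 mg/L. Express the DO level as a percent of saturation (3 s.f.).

94.8 % saturation

% saturation = C/C_s × 100 = 9.76/10.3 × 100 = 94.8 %.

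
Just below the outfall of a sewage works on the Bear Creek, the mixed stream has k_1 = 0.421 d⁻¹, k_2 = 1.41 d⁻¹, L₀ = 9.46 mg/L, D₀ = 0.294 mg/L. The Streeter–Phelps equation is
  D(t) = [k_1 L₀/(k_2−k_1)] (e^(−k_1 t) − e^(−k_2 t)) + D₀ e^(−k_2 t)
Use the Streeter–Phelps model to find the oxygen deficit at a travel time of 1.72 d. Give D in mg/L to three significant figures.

D ≈ 1.62 mg/L

k_1 L₀/(k_2−k_1) = 0.421×9.46/(1.41−0.421) = 3.983/0.9890 = 4.027 mg/L.
e^(−k_1 t) = e^(−0.421×1.720) = 0.4848; e^(−k_2 t) = e^(−1.41×1.720) = 0.08846.
D = 4.027 × (0.4848 − 0.08846) + 0.294 × 0.08846 = 1.596 + 0.02601 = 1.622 mg/L.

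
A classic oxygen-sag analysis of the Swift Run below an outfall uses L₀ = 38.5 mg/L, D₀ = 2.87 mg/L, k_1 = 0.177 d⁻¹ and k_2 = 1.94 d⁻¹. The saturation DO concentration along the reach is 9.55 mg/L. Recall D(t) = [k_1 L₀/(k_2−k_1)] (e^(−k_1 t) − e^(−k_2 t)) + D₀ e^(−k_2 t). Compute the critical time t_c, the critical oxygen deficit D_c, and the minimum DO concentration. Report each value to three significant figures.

t_c ≈ 0.589 d; D_c ≈ 3.17 mg/L; min DO ≈ 6.38 mg/L

t_c = [1/(k_2−k_1)] ln[(k_2/k_1)(1 − D₀(k_2−k_1)/(k_1 L₀))]
= [1/(1.94−0.177)] ln[(1.94/0.177)(1 − 2.87×1.763/(0.177×38.5))]
= (1/1.763) ln[10.96 × 0.2575] = 0.5672 × ln(2.822) = 0.5672 × 1.038 = 0.5885 d.
D_c = (k_1/k_2) L₀ e^(−k_1 t_c) = (0.177/1.94) × 38.5 × e^(−0.177×0.5885) = 0.09124 × 38.5 × 0.9011 = 3.165 mg/L.
Minimum DO = C_s − D_c = 9.55 − 3.165 = 6.385 mg/L.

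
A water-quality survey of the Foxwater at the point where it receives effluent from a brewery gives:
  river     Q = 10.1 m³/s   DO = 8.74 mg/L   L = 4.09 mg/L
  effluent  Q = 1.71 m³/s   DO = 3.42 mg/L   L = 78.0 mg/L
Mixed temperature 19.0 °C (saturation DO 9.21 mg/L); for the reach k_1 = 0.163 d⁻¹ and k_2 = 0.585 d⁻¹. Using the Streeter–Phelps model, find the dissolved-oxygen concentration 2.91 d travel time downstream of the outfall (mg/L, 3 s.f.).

DO ≈ 6.47 mg/L

Mixed DO = (10.1×8.74 + 1.71×3.42)/(10.1+1.71) = 94.12/11.81 = 7.970 mg/L.
Mixed L₀ = (10.1×4.09 + 1.71×78.0)/(11.81) = 174.7/11.81 = 14.79 mg/L.
Initial deficit D₀ = C_s − DO₀ = 9.21 − 7.970 = 1.240 mg/L.
D(2.91) = [0.163×14.79/(0.585−0.163)](e^(−0.163×2.91) − e^(−0.585×2.91)) + 1.240 e^(−0.585×2.91)
= 5.713 × (0.6223 − 0.1823) + 1.240 × 0.1823 = 2.740 mg/L.
DO = 9.21 − 2.740 = 6.470 mg/L.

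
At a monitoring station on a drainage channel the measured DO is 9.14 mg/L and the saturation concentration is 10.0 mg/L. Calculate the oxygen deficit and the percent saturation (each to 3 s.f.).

D = C_s − C = 10.0 − 9.14 = 0.860 mg/L.
% saturation = 9.14/10.0 × 100 = 91.4 %.

D ≈ 0.860 mg/L; 91.4 % saturation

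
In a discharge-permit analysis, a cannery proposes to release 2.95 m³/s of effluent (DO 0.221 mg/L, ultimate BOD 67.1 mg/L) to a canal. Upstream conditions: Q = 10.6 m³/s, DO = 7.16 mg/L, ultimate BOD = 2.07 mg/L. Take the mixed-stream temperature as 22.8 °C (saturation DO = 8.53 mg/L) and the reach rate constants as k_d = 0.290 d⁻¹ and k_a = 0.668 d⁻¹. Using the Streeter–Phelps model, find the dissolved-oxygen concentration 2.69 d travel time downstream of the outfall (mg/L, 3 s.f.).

DO ≈ 4.41 mg/L

Mixed DO = (10.6×7.16 + 2.95×0.221)/(10.6+2.95) = 76.55/13.55 = 5.649 mg/L.
Mixed L₀ = (10.6×2.07 + 2.95×67.1)/(13.55) = 219.9/13.55 = 16.23 mg/L.
Initial deficit D₀ = C_s − DO₀ = 8.53 − 5.649 = 2.881 mg/L.
D(2.69) = [0.290×16.23/(0.668−0.290)](e^(−0.290×2.69) − e^(−0.668×2.69)) + 2.881 e^(−0.668×2.69)
= 12.45 × (0.4584 − 0.1658) + 2.881 × 0.1658 = 4.120 mg/L.
DO = 8.53 − 4.120 = 4.410 mg/L.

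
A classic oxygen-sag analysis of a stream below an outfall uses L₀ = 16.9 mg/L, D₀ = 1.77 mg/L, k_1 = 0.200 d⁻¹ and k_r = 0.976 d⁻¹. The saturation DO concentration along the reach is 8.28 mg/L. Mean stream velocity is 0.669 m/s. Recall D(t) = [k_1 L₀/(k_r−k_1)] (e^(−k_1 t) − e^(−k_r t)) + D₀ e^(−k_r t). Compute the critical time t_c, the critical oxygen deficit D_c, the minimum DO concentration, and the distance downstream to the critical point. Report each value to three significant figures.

At the critical point dD/dt = 0, so k_1 L₀ e^(−k_1 t) = k_r D. Substituting D(t) from the Streeter–Phelps equation and solving for t gives
t_c = ln[(k_r/k_1)(1 − D₀(k_r−k_1)/(k_1 L₀))] / (k_r−k_1).
Here k_r−k_1 = 0.7760 d⁻¹ and 1 − D₀(k_r−k_1)/(k_1 L₀) = 1 − 1.77×0.7760/(0.200×16.9) = 0.5936, so
t_c = ln(4.880 × 0.5936) / 0.7760 = 1.064 / 0.7760 = 1.371 d.
D_c = (k_1/k_r) L₀ e^(−k_1 t_c) = (0.200/0.976) × 16.9 × e^(−0.200×1.371) = 0.2049 × 16.9 × 0.7602 = 2.633 mg/L.
Minimum DO = C_s − D_c = 8.28 − 2.633 = 5.647 mg/L.
x_c = v t_c = 0.669 m/s × 1.371 d × 86400 s/d = 79230 m ≈ 79.2 km.

t_c ≈ 1.37 d; D_c ≈ 2.63 mg/L; min DO ≈ 5.65 mg/L; x_c ≈ 79.2 km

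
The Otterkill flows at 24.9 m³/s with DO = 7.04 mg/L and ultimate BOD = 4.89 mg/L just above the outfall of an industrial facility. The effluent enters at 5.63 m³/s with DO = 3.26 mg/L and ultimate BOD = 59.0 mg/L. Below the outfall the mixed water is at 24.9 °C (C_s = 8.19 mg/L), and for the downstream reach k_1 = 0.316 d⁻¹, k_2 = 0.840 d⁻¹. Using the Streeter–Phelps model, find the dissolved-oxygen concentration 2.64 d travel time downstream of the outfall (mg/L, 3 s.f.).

DO ≈ 5.07 mg/L

Mixed DO = (24.9×7.04 + 5.63×3.26)/(24.9+5.63) = 193.6/30.53 = 6.343 mg/L.
Mixed L₀ = (24.9×4.89 + 5.63×59.0)/(30.53) = 453.9/30.53 = 14.87 mg/L.
Initial deficit D₀ = C_s − DO₀ = 8.19 − 6.343 = 1.847 mg/L.
D(2.64) = [0.316×14.87/(0.840−0.316)](e^(−0.316×2.64) − e^(−0.840×2.64)) + 1.847 e^(−0.840×2.64)
= 8.966 × (0.4342 − 0.1089) + 1.847 × 0.1089 = 3.118 mg/L.
DO = 8.19 − 3.118 = 5.072 mg/L.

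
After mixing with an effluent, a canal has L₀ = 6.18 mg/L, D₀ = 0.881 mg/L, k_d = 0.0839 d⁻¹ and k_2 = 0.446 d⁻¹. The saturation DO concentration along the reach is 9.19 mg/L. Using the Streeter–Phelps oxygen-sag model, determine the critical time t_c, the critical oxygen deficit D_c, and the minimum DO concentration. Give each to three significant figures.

t_c = [1/(k_2−k_d)] ln[(k_2/k_d)(1 − D₀(k_2−k_d)/(k_d L₀))]
= [1/(0.446−0.0839)] ln[(0.446/0.0839)(1 − 0.881×0.3621/(0.0839×6.18))]
= (1/0.3621) ln[5.316 × 0.3847] = 2.762 × ln(2.045) = 2.762 × 0.7155 = 1.976 d.
D_c = (k_d/k_2) L₀ e^(−k_d t_c) = (0.0839/0.446) × 6.18 × e^(−0.0839×1.976) = 0.1881 × 6.18 × 0.8472 = 0.9849 mg/L.
Minimum DO = C_s − D_c = 9.19 − 0.9849 = 8.205 mg/L.

t_c ≈ 1.98 d; D_c ≈ 0.985 mg/L; min DO ≈ 8.21 mg/L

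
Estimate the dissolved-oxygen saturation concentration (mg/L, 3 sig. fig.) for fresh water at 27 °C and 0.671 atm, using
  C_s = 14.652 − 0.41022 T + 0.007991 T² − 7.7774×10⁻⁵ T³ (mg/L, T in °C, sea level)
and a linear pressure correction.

At sea level: C_s = 14.652 − 0.41022×27 + 0.007991×27² − 7.7774×10⁻⁵×27³ = 7.871 mg/L.
Pressure correction: C_s' = 7.871 × 0.671 = 5.281 mg/L.

C_s ≈ 5.28 mg/L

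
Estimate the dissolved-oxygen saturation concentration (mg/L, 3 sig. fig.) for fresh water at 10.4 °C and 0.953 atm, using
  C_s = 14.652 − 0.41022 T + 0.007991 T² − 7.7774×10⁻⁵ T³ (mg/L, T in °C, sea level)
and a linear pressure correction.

At sea level: C_s = 14.652 − 0.41022×10.4 + 0.007991×10.4² − 7.7774×10⁻⁵×10.4³ = 11.16 mg/L.
Pressure correction: C_s' = 11.16 × 0.953 = 10.64 mg/L.

C_s ≈ 10.6 mg/L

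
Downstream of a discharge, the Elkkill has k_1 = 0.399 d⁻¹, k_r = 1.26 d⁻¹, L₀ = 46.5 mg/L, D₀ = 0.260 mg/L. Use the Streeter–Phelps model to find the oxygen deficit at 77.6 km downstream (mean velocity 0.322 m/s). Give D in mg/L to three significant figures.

Travel time t = x/v = 77.6 km / (0.322 m/s) = 77600 m / 0.322 m/s = 241000 s = 2.789 d.
k_1 L₀/(k_r−k_1) = 0.399×46.5/(1.26−0.399) = 18.55/0.8610 = 21.55 mg/L.
e^(−k_1 t) = e^(−0.399×2.789) = 0.3286; e^(−k_r t) = e^(−1.26×2.789) = 0.02976.
D = 21.55 × (0.3286 − 0.02976) + 0.260 × 0.02976 = 6.440 + 0.007738 = 6.447 mg/L.

D ≈ 6.45 mg/L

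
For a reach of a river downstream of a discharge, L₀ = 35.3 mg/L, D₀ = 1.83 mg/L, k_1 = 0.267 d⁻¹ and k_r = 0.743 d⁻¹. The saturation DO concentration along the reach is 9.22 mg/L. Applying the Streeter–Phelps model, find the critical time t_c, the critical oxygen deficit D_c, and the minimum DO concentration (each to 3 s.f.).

With k_r/k_1 = 2.783 and 1 − D₀(k_r−k_1)/(k_1 L₀) = 0.9076,
t_c = ln(2.783 × 0.9076) / (0.743 − 0.267) = ln(2.526) / 0.4760 = 0.9265/0.4760 = 1.946 d.
L(t_c) = L₀ e^(−k_1 t_c) = 35.3 × 0.5947 = 20.99 mg/L, and at the critical point k_r D_c = k_1 L, so D_c = (0.267/0.743) × 20.99 = 7.544 mg/L.
Minimum DO = C_s − D_c = 9.22 − 7.544 = 1.676 mg/L.

t_c ≈ 1.95 d; D_c ≈ 7.54 mg/L; min DO ≈ 1.68 mg/L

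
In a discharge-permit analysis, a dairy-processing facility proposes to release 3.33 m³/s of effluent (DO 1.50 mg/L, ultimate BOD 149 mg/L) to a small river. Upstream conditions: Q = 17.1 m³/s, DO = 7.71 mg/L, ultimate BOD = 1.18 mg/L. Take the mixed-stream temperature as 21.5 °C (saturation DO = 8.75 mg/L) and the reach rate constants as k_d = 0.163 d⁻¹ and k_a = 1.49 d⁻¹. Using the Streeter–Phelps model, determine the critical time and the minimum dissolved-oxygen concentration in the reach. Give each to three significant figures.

t_c ≈ 0.852 d; minimum DO ≈ 6.34 mg/L

Mixed DO = (17.1×7.71 + 3.33×1.50)/(17.1+3.33) = 136.8/20.43 = 6.698 mg/L.
Mixed L₀ = (17.1×1.18 + 3.33×149)/(20.43) = 516.3/20.43 = 25.27 mg/L.
Initial deficit D₀ = C_s − DO₀ = 8.75 − 6.698 = 2.052 mg/L.
t_c = (1/1.327) ln[(1.49/0.163)(1 − 2.052×1.327/(0.163×25.27))] = 0.7536 × ln(3.098) = 0.8522 d.
D_c = (0.163/1.49) × 25.27 × e^(−0.163×0.8522) = 0.1094 × 25.27 × 0.8703 = 2.406 mg/L.
Minimum DO = 8.75 − 2.406 = 6.344 mg/L.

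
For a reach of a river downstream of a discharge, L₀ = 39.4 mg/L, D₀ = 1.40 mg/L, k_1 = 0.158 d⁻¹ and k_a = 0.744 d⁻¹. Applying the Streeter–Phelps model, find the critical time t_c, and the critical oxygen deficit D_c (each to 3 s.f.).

t_c ≈ 2.40 d; D_c ≈ 5.72 mg/L

t_c = [1/(k_a−k_1)] ln[(k_a/k_1)(1 − D₀(k_a−k_1)/(k_1 L₀))]
= [1/(0.744−0.158)] ln[(0.744/0.158)(1 − 1.40×0.5860/(0.158×39.4))]
= (1/0.5860) ln[4.709 × 0.8682] = 1.706 × ln(4.088) = 1.706 × 1.408 = 2.403 d.
L(t_c) = L₀ e^(−k_1 t_c) = 39.4 × 0.6841 = 26.95 mg/L, and at the critical point k_a D_c = k_1 L, so D_c = (0.158/0.744) × 26.95 = 5.724 mg/L.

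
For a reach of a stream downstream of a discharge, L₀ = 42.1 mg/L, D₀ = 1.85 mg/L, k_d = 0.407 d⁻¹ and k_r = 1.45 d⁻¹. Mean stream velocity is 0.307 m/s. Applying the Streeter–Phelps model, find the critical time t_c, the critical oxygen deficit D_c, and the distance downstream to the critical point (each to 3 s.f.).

With k_r/k_d = 3.563 and 1 − D₀(k_r−k_d)/(k_d L₀) = 0.8874,
t_c = ln(3.563 × 0.8874) / (1.45 − 0.407) = ln(3.161) / 1.043 = 1.151/1.043 = 1.104 d.
L(t_c) = L₀ e^(−k_d t_c) = 42.1 × 0.6382 = 26.87 mg/L, and at the critical point k_r D_c = k_d L, so D_c = (0.407/1.45) × 26.87 = 7.541 mg/L.
x_c = v t_c = 0.307 m/s × 1.104 d × 86400 s/d = 29270 m ≈ 29.3 km.

t_c ≈ 1.10 d; D_c ≈ 7.54 mg/L; x_c ≈ 29.3 km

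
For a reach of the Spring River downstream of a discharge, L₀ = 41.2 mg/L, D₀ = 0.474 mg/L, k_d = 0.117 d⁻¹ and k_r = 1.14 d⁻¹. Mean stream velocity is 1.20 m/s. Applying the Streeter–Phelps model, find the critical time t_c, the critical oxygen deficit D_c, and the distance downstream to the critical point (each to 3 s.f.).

t_c ≈ 2.12 d; D_c ≈ 3.30 mg/L; x_c ≈ 220 km

With k_r/k_d = 9.744 and 1 − D₀(k_r−k_d)/(k_d L₀) = 0.8994,
t_c = ln(9.744 × 0.8994) / (1.14 − 0.117) = ln(8.763) / 1.023 = 2.171/1.023 = 2.122 d.
L(t_c) = L₀ e^(−k_d t_c) = 41.2 × 0.7802 = 32.14 mg/L, and at the critical point k_r D_c = k_d L, so D_c = (0.117/1.14) × 32.14 = 3.299 mg/L.
x_c = v t_c = 1.20 m/s × 2.122 d × 86400 s/d = 220000 m ≈ 220 km.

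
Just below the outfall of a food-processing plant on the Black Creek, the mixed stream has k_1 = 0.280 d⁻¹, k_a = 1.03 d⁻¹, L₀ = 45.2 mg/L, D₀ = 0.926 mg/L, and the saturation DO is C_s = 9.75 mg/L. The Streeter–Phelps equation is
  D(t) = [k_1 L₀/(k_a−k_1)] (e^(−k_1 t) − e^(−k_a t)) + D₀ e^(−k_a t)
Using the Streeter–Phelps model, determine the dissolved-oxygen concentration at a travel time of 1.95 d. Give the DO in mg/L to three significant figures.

k_1 L₀/(k_a−k_1) = 0.280×45.2/(1.03−0.280) = 12.66/0.7500 = 16.87 mg/L.
e^(−k_1 t) = e^(−0.280×1.950) = 0.5793; e^(−k_a t) = e^(−1.03×1.950) = 0.1342.
D = 16.87 × (0.5793 − 0.1342) + 0.926 × 0.1342 = 7.510 + 0.1243 = 7.635 mg/L.
DO = C_s − D = 9.75 − 7.635 = 2.115 mg/L.

DO ≈ 2.12 mg/L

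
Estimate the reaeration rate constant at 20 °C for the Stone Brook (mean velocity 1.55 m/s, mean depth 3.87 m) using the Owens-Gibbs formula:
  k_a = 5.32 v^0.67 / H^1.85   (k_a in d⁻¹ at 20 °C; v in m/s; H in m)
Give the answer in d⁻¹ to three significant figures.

k_a = 5.32 × 1.55^0.67 / 3.87^1.85 = 5.32 × 1.341 / 12.23 = 0.5837 d⁻¹.

k_a ≈ 0.584 d⁻¹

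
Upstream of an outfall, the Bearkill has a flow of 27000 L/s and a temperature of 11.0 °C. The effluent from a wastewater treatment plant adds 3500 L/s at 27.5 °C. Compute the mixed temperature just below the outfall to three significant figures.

12.9 °C

Flow-weighted mixing: C = (Q_r C_r + Q_w C_w)/(Q_r + Q_w)
= (27000×11.0 + 3500×27.5)/(27000 + 3500) = 393200/30500 = 12.89 °C.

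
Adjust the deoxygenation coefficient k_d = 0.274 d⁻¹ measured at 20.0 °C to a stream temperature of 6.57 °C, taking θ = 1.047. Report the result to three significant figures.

k_d(T₂) = k_d(T₁) · θ^(T₂−T₁) = 0.274 × 1.047^(6.57−20.0)
= 0.274 × 1.047^-13.4 = 0.274 × 0.5397 = 0.1479 d⁻¹.

k_d ≈ 0.148 d⁻¹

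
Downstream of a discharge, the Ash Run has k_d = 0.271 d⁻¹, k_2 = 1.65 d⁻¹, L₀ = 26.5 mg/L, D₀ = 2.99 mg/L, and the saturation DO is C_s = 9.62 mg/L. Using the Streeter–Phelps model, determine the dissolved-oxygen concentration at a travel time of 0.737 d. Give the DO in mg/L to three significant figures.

k_d L₀/(k_2−k_d) = 0.271×26.5/(1.65−0.271) = 7.182/1.379 = 5.208 mg/L.
e^(−k_d t) = e^(−0.271×0.7370) = 0.8190; e^(−k_2 t) = e^(−1.65×0.7370) = 0.2964.
D = 5.208 × (0.8190 − 0.2964) + 2.99 × 0.2964 = 2.721 + 0.8862 = 3.608 mg/L.
DO = C_s − D = 9.62 − 3.608 = 6.012 mg/L.

DO ≈ 6.01 mg/L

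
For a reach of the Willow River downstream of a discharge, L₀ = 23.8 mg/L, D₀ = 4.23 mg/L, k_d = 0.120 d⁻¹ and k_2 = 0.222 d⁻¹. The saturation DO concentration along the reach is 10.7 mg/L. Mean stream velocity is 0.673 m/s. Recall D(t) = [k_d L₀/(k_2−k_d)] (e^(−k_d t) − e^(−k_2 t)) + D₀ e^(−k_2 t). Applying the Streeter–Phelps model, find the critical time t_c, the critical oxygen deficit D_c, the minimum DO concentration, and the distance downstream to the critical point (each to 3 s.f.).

t_c ≈ 4.43 d; D_c ≈ 7.56 mg/L; min DO ≈ 3.14 mg/L; x_c ≈ 257 km

At the critical point dD/dt = 0, so k_d L₀ e^(−k_d t) = k_2 D. Substituting D(t) from the Streeter–Phelps equation and solving for t gives
t_c = ln[(k_2/k_d)(1 − D₀(k_2−k_d)/(k_d L₀))] / (k_2−k_d).
Here k_2−k_d = 0.1020 d⁻¹ and 1 − D₀(k_2−k_d)/(k_d L₀) = 1 − 4.23×0.1020/(0.120×23.8) = 0.8489, so
t_c = ln(1.850 × 0.8489) / 0.1020 = 0.4514 / 0.1020 = 4.426 d.
D_c = (k_d/k_2) L₀ e^(−k_d t_c) = (0.120/0.222) × 23.8 × e^(−0.120×4.426) = 0.5405 × 23.8 × 0.5880 = 7.564 mg/L.
Minimum DO = C_s − D_c = 10.7 − 7.564 = 3.136 mg/L.
x_c = v t_c = 0.673 m/s × 4.426 d × 86400 s/d = 257300 m ≈ 257 km.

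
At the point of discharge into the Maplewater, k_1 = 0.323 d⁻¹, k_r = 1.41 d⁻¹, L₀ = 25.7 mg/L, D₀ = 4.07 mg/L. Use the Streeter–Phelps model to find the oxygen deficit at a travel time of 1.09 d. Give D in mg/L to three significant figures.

k_1 L₀/(k_r−k_1) = 0.323×25.7/(1.41−0.323) = 8.301/1.087 = 7.637 mg/L.
e^(−k_1 t) = e^(−0.323×1.090) = 0.7032; e^(−k_r t) = e^(−1.41×1.090) = 0.2150.
D = 7.637 × (0.7032 − 0.2150) + 4.07 × 0.2150 = 3.728 + 0.8752 = 4.603 mg/L.

D ≈ 4.60 mg/L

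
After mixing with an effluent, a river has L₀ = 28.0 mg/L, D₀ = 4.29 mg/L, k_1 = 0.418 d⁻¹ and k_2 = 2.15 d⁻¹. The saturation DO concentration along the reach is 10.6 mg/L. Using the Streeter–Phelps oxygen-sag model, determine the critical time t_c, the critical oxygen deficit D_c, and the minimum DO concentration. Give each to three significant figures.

t_c ≈ 0.364 d; D_c ≈ 4.68 mg/L; min DO ≈ 5.92 mg/L

At the critical point dD/dt = 0, so k_1 L₀ e^(−k_1 t) = k_2 D. Substituting D(t) from the Streeter–Phelps equation and solving for t gives
t_c = ln[(k_2/k_1)(1 − D₀(k_2−k_1)/(k_1 L₀))] / (k_2−k_1).
Here k_2−k_1 = 1.732 d⁻¹ and 1 − D₀(k_2−k_1)/(k_1 L₀) = 1 − 4.29×1.732/(0.418×28.0) = 0.3652, so
t_c = ln(5.144 × 0.3652) / 1.732 = 0.6303 / 1.732 = 0.3639 d.
L(t_c) = L₀ e^(−k_1 t_c) = 28.0 × 0.8589 = 24.05 mg/L, and at the critical point k_2 D_c = k_1 L, so D_c = (0.418/2.15) × 24.05 = 4.676 mg/L.
Minimum DO = C_s − D_c = 10.6 − 4.676 = 5.924 mg/L.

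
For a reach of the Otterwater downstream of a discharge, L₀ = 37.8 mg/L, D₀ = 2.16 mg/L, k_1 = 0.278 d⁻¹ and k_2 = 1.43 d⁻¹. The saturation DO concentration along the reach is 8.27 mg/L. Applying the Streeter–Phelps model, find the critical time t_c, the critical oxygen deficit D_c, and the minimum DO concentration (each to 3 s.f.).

t_c ≈ 1.19 d; D_c ≈ 5.28 mg/L; min DO ≈ 2.99 mg/L

At the critical point dD/dt = 0, so k_1 L₀ e^(−k_1 t) = k_2 D. Substituting D(t) from the Streeter–Phelps equation and solving for t gives
t_c = ln[(k_2/k_1)(1 − D₀(k_2−k_1)/(k_1 L₀))] / (k_2−k_1).
Here k_2−k_1 = 1.152 d⁻¹ and 1 − D₀(k_2−k_1)/(k_1 L₀) = 1 − 2.16×1.152/(0.278×37.8) = 0.7632, so
t_c = ln(5.144 × 0.7632) / 1.152 = 1.368 / 1.152 = 1.187 d.
L(t_c) = L₀ e^(−k_1 t_c) = 37.8 × 0.7189 = 27.17 mg/L, and at the critical point k_2 D_c = k_1 L, so D_c = (0.278/1.43) × 27.17 = 5.283 mg/L.
Minimum DO = C_s − D_c = 8.27 − 5.283 = 2.987 mg/L.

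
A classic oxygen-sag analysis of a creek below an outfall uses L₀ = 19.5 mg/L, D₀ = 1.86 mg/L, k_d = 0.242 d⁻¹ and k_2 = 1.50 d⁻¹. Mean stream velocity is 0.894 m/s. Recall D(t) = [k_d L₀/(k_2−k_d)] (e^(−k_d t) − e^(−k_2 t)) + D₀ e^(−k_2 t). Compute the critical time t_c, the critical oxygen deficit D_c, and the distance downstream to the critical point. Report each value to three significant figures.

t_c ≈ 0.906 d; D_c ≈ 2.53 mg/L; x_c ≈ 70.0 km

t_c = [1/(k_2−k_d)] ln[(k_2/k_d)(1 − D₀(k_2−k_d)/(k_d L₀))]
= [1/(1.50−0.242)] ln[(1.50/0.242)(1 − 1.86×1.258/(0.242×19.5))]
= (1/1.258) ln[6.198 × 0.5042] = 0.7949 × ln(3.125) = 0.7949 × 1.139 = 0.9057 d.
D_c = (k_d/k_2) L₀ e^(−k_d t_c) = (0.242/1.50) × 19.5 × e^(−0.242×0.9057) = 0.1613 × 19.5 × 0.8032 = 2.527 mg/L.
x_c = v t_c = 0.894 m/s × 0.9057 d × 86400 s/d = 69960 m ≈ 70.0 km.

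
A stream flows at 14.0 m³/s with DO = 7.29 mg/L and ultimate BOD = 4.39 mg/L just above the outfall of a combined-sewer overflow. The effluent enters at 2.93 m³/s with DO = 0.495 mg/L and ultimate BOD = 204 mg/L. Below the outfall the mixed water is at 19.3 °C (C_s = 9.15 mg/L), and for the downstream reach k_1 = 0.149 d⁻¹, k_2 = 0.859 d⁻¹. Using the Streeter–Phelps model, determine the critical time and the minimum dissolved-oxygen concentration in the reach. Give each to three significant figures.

Mixed DO = (14.0×7.29 + 2.93×0.495)/(14.0+2.93) = 103.5/16.93 = 6.114 mg/L.
Mixed L₀ = (14.0×4.39 + 2.93×204)/(16.93) = 659.2/16.93 = 38.94 mg/L.
Initial deficit D₀ = C_s − DO₀ = 9.15 − 6.114 = 3.036 mg/L.
t_c = (1/0.7100) ln[(0.859/0.149)(1 − 3.036×0.7100/(0.149×38.94))] = 1.408 × ln(3.623) = 1.813 d.
D_c = (0.149/0.859) × 38.94 × e^(−0.149×1.813) = 0.1735 × 38.94 × 0.7633 = 5.155 mg/L.
Minimum DO = 9.15 − 5.155 = 3.995 mg/L.

t_c ≈ 1.81 d; minimum DO ≈ 4.00 mg/L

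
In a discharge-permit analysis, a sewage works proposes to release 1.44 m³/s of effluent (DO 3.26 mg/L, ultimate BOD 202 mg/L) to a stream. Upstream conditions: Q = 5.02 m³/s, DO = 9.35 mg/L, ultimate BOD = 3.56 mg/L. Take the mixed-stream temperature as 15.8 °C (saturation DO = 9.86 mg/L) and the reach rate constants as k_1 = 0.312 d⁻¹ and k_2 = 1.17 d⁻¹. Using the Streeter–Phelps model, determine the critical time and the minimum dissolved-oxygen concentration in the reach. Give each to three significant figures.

t_c ≈ 1.41 d; minimum DO ≈ 1.65 mg/L

Mixed DO = (5.02×9.35 + 1.44×3.26)/(5.02+1.44) = 51.63/6.460 = 7.992 mg/L.
Mixed L₀ = (5.02×3.56 + 1.44×202)/(6.460) = 308.8/6.460 = 47.79 mg/L.
Initial deficit D₀ = C_s − DO₀ = 9.86 − 7.992 = 1.868 mg/L.
t_c = (1/0.8580) ln[(1.17/0.312)(1 − 1.868×0.8580/(0.312×47.79))] = 1.166 × ln(3.347) = 1.408 d.
D_c = (0.312/1.17) × 47.79 × e^(−0.312×1.408) = 0.2667 × 47.79 × 0.6445 = 8.214 mg/L.
Minimum DO = 9.86 − 8.214 = 1.646 mg/L.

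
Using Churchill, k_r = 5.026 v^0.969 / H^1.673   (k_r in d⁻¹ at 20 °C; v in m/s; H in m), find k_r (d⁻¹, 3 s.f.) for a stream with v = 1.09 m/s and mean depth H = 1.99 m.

k_r = 5.026 × 1.09^0.969 / 1.99^1.673 = 5.026 × 1.087 / 3.162 = 1.728 d⁻¹.

k_r ≈ 1.73 d⁻¹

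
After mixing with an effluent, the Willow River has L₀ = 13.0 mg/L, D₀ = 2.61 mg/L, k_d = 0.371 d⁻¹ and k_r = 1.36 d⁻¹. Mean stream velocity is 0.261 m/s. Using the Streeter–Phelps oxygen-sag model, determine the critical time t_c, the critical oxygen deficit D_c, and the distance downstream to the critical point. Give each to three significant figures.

With k_r/k_d = 3.666 and 1 − D₀(k_r−k_d)/(k_d L₀) = 0.4648,
t_c = ln(3.666 × 0.4648) / (1.36 − 0.371) = ln(1.704) / 0.9890 = 0.5329/0.9890 = 0.5388 d.
L(t_c) = L₀ e^(−k_d t_c) = 13.0 × 0.8188 = 10.64 mg/L, and at the critical point k_r D_c = k_d L, so D_c = (0.371/1.36) × 10.64 = 2.904 mg/L.
x_c = v t_c = 0.261 m/s × 0.5388 d × 86400 s/d = 12150 m ≈ 12.2 km.

t_c ≈ 0.539 d; D_c ≈ 2.90 mg/L; x_c ≈ 12.2 km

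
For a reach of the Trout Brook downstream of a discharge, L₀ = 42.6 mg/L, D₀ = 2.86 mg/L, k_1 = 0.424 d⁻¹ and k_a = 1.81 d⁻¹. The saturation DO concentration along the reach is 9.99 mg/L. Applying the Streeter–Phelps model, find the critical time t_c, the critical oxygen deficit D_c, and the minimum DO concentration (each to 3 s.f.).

t_c ≈ 0.868 d; D_c ≈ 6.91 mg/L; min DO ≈ 3.08 mg/L

At the critical point dD/dt = 0, so k_1 L₀ e^(−k_1 t) = k_a D. Substituting D(t) from the Streeter–Phelps equation and solving for t gives
t_c = ln[(k_a/k_1)(1 − D₀(k_a−k_1)/(k_1 L₀))] / (k_a−k_1).
Here k_a−k_1 = 1.386 d⁻¹ and 1 − D₀(k_a−k_1)/(k_1 L₀) = 1 − 2.86×1.386/(0.424×42.6) = 0.7805, so
t_c = ln(4.269 × 0.7805) / 1.386 = 1.204 / 1.386 = 0.8684 d.
L(t_c) = L₀ e^(−k_1 t_c) = 42.6 × 0.6920 = 29.48 mg/L, and at the critical point k_a D_c = k_1 L, so D_c = (0.424/1.81) × 29.48 = 6.905 mg/L.
Minimum DO = C_s − D_c = 9.99 − 6.905 = 3.085 mg/L.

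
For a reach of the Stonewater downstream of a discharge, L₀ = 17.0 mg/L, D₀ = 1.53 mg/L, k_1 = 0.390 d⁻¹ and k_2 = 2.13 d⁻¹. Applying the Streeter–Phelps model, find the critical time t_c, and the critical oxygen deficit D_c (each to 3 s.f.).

t_c ≈ 0.681 d; D_c ≈ 2.39 mg/L

With k_2/k_1 = 5.462 and 1 − D₀(k_2−k_1)/(k_1 L₀) = 0.5985,
t_c = ln(5.462 × 0.5985) / (2.13 − 0.390) = ln(3.269) / 1.740 = 1.184/1.740 = 0.6807 d.
L(t_c) = L₀ e^(−k_1 t_c) = 17.0 × 0.7669 = 13.04 mg/L, and at the critical point k_2 D_c = k_1 L, so D_c = (0.390/2.13) × 13.04 = 2.387 mg/L.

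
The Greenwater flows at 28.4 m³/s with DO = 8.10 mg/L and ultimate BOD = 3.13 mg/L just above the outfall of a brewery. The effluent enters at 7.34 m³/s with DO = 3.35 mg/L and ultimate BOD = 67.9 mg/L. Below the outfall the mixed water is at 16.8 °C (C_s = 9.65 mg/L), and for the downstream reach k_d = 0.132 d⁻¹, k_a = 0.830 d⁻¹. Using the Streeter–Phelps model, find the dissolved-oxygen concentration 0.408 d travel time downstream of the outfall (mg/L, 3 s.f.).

Mixed DO = (28.4×8.10 + 7.34×3.35)/(28.4+7.34) = 254.6/35.74 = 7.124 mg/L.
Mixed L₀ = (28.4×3.13 + 7.34×67.9)/(35.74) = 587.3/35.74 = 16.43 mg/L.
Initial deficit D₀ = C_s − DO₀ = 9.65 − 7.124 = 2.526 mg/L.
D(0.408) = [0.132×16.43/(0.830−0.132)](e^(−0.132×0.408) − e^(−0.830×0.408)) + 2.526 e^(−0.830×0.408)
= 3.107 × (0.9476 − 0.7127) + 2.526 × 0.7127 = 2.530 mg/L.
DO = 9.65 − 2.530 = 7.120 mg/L.

DO ≈ 7.12 mg/L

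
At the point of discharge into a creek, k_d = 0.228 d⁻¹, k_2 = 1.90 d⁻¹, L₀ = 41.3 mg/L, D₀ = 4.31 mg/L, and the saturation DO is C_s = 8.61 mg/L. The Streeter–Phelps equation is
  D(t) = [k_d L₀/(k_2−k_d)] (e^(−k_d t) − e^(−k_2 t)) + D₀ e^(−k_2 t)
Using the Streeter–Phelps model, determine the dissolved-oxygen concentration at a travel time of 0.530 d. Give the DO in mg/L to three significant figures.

k_d L₀/(k_2−k_d) = 0.228×41.3/(1.90−0.228) = 9.416/1.672 = 5.632 mg/L.
e^(−k_d t) = e^(−0.228×0.5300) = 0.8862; e^(−k_2 t) = e^(−1.90×0.5300) = 0.3653.
D = 5.632 × (0.8862 − 0.3653) + 4.31 × 0.3653 = 2.933 + 1.575 = 4.508 mg/L.
DO = C_s − D = 8.61 − 4.508 = 4.102 mg/L.

DO ≈ 4.10 mg/L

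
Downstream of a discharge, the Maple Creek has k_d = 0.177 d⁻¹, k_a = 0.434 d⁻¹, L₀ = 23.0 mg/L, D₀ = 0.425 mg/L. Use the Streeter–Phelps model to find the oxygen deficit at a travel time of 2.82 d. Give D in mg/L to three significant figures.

D ≈ 5.08 mg/L

k_d L₀/(k_a−k_d) = 0.177×23.0/(0.434−0.177) = 4.071/0.2570 = 15.84 mg/L.
e^(−k_d t) = e^(−0.177×2.820) = 0.6071; e^(−k_a t) = e^(−0.434×2.820) = 0.2941.
D = 15.84 × (0.6071 − 0.2941) + 0.425 × 0.2941 = 4.958 + 0.1250 = 5.083 mg/L.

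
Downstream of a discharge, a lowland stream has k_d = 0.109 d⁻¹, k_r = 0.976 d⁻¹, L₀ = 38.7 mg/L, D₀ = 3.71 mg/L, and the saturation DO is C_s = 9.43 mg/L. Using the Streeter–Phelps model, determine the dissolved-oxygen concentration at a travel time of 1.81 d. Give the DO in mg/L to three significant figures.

DO ≈ 5.63 mg/L

k_d L₀/(k_r−k_d) = 0.109×38.7/(0.976−0.109) = 4.218/0.8670 = 4.865 mg/L.
e^(−k_d t) = e^(−0.109×1.810) = 0.8210; e^(−k_r t) = e^(−0.976×1.810) = 0.1709.
D = 4.865 × (0.8210 − 0.1709) + 3.71 × 0.1709 = 3.163 + 0.6341 = 3.797 mg/L.
DO = C_s − D = 9.43 − 3.797 = 5.633 mg/L.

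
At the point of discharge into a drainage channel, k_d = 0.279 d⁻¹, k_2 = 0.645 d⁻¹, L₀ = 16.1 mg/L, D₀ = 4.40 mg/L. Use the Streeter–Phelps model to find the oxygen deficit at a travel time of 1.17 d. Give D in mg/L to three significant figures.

k_d L₀/(k_2−k_d) = 0.279×16.1/(0.645−0.279) = 4.492/0.3660 = 12.27 mg/L.
e^(−k_d t) = e^(−0.279×1.170) = 0.7215; e^(−k_2 t) = e^(−0.645×1.170) = 0.4702.
D = 12.27 × (0.7215 − 0.4702) + 4.40 × 0.4702 = 3.084 + 2.069 = 5.153 mg/L.

D ≈ 5.15 mg/L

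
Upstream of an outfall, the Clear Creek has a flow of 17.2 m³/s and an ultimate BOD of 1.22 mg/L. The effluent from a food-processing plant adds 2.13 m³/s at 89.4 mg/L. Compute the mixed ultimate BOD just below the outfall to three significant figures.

10.9 mg/L

Flow-weighted mixing: C = (Q_r C_r + Q_w C_w)/(Q_r + Q_w)
= (17.2×1.22 + 2.13×89.4)/(17.2 + 2.13) = 211.4/19.33 = 10.94 mg/L.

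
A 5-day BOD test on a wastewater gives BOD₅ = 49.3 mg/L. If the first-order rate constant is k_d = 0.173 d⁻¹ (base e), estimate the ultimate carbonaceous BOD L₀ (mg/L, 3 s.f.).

L₀ ≈ 85.2 mg/L

BOD₅ = L₀(1 − e^(−5k_d)) ⇒ L₀ = BOD₅ / (1 − e^(−5×0.173))
= 49.3 / (1 − 0.4211) = 49.3 / 0.5789 = 85.15 mg/L.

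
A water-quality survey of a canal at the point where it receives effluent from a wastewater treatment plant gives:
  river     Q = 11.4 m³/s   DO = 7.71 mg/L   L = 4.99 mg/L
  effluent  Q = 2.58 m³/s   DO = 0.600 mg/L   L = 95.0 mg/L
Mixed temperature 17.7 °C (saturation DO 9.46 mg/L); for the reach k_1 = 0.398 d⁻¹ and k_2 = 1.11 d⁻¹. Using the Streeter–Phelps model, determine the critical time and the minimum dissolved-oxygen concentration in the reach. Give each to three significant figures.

t_c ≈ 1.03 d; minimum DO ≈ 4.32 mg/L

Mixed DO = (11.4×7.71 + 2.58×0.600)/(11.4+2.58) = 89.44/13.98 = 6.398 mg/L.
Mixed L₀ = (11.4×4.99 + 2.58×95.0)/(13.98) = 302.0/13.98 = 21.60 mg/L.
Initial deficit D₀ = C_s − DO₀ = 9.46 − 6.398 = 3.062 mg/L.
t_c = (1/0.7120) ln[(1.11/0.398)(1 − 3.062×0.7120/(0.398×21.60))] = 1.404 × ln(2.082) = 1.030 d.
D_c = (0.398/1.11) × 21.60 × e^(−0.398×1.030) = 0.3586 × 21.60 × 0.6638 = 5.141 mg/L.
Minimum DO = 9.46 − 5.141 = 4.319 mg/L.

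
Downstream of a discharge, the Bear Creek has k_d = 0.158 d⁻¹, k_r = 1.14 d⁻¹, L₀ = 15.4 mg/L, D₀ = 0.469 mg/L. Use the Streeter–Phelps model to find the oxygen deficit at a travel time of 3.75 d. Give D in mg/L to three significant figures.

k_d L₀/(k_r−k_d) = 0.158×15.4/(1.14−0.158) = 2.433/0.9820 = 2.478 mg/L.
e^(−k_d t) = e^(−0.158×3.750) = 0.5529; e^(−k_r t) = e^(−1.14×3.750) = 0.01391.
D = 2.478 × (0.5529 − 0.01391) + 0.469 × 0.01391 = 1.336 + 0.006525 = 1.342 mg/L.

D ≈ 1.34 mg/L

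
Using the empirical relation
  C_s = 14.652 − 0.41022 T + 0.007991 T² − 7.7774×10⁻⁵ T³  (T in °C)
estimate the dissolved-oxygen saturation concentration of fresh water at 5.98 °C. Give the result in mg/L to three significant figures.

C_s = 14.652 − 0.41022×5.98 + 0.007991×5.98² − 7.7774×10⁻⁵×5.98³ = 12.47 mg/L.

C_s ≈ 12.5 mg/L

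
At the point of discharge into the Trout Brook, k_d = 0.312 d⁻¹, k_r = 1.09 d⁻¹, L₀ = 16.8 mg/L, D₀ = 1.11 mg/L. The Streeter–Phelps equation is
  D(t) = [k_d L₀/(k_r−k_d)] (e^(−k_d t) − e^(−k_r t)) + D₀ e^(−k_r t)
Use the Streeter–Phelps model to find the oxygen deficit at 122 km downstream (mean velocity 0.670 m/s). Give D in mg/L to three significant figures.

Travel time t = x/v = 122 km / (0.670 m/s) = 122000 m / 0.670 m/s = 182100 s = 2.108 d.
k_d L₀/(k_r−k_d) = 0.312×16.8/(1.09−0.312) = 5.242/0.7780 = 6.737 mg/L.
e^(−k_d t) = e^(−0.312×2.108) = 0.5181; e^(−k_r t) = e^(−1.09×2.108) = 0.1005.
D = 6.737 × (0.5181 − 0.1005) + 1.11 × 0.1005 = 2.813 + 0.1116 = 2.925 mg/L.

D ≈ 2.92 mg/L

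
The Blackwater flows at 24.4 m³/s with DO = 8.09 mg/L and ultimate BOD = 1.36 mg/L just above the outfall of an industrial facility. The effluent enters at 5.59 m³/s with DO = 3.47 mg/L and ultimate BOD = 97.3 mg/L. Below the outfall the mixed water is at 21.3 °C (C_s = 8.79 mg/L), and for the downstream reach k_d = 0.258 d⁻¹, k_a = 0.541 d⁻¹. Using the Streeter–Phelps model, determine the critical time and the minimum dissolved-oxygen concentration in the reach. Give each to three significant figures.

t_c ≈ 2.29 d; minimum DO ≈ 3.70 mg/L

Mixed DO = (24.4×8.09 + 5.59×3.47)/(24.4+5.59) = 216.8/29.99 = 7.229 mg/L.
Mixed L₀ = (24.4×1.36 + 5.59×97.3)/(29.99) = 577.1/29.99 = 19.24 mg/L.
Initial deficit D₀ = C_s − DO₀ = 8.79 − 7.229 = 1.561 mg/L.
t_c = (1/0.2830) ln[(0.541/0.258)(1 − 1.561×0.2830/(0.258×19.24))] = 3.534 × ln(1.910) = 2.287 d.
D_c = (0.258/0.541) × 19.24 × e^(−0.258×2.287) = 0.4769 × 19.24 × 0.5543 = 5.087 mg/L.
Minimum DO = 8.79 − 5.087 = 3.703 mg/L.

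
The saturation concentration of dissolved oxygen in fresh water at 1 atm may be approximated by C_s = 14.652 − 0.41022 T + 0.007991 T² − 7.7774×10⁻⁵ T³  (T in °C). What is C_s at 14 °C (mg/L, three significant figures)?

C_s ≈ 10.3 mg/L

C_s = 14.652 − 0.41022×14 + 0.007991×14² − 7.7774×10⁻⁵×14³ = 10.26 mg/L.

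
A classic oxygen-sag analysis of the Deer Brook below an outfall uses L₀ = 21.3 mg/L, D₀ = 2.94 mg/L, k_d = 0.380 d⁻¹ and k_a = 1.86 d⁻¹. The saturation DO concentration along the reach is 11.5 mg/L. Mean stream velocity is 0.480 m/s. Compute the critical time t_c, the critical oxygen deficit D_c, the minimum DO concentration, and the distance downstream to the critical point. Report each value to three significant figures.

t_c ≈ 0.552 d; D_c ≈ 3.53 mg/L; min DO ≈ 7.97 mg/L; x_c ≈ 22.9 km

t_c = [1/(k_a−k_d)] ln[(k_a/k_d)(1 − D₀(k_a−k_d)/(k_d L₀))]
= [1/(1.86−0.380)] ln[(1.86/0.380)(1 − 2.94×1.480/(0.380×21.3))]
= (1/1.480) ln[4.895 × 0.4624] = 0.6757 × ln(2.263) = 0.6757 × 0.8169 = 0.5519 d.
L(t_c) = L₀ e^(−k_d t_c) = 21.3 × 0.8108 = 17.27 mg/L, and at the critical point k_a D_c = k_d L, so D_c = (0.380/1.86) × 17.27 = 3.528 mg/L.
Minimum DO = C_s − D_c = 11.5 − 3.528 = 7.972 mg/L.
x_c = v t_c = 0.480 m/s × 0.5519 d × 86400 s/d = 22890 m ≈ 22.9 km.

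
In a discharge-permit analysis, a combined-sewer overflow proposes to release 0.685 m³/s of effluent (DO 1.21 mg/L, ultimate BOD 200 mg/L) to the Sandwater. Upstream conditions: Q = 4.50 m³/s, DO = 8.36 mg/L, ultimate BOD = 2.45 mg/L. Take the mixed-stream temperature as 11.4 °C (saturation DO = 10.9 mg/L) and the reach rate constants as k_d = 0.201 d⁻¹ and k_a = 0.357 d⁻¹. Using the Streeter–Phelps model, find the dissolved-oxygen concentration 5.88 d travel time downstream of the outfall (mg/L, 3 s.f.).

DO ≈ 3.70 mg/L

Mixed DO = (4.50×8.36 + 0.685×1.21)/(4.50+0.685) = 38.45/5.185 = 7.415 mg/L.
Mixed L₀ = (4.50×2.45 + 0.685×200)/(5.185) = 148.0/5.185 = 28.55 mg/L.
Initial deficit D₀ = C_s − DO₀ = 10.9 − 7.415 = 3.485 mg/L.
D(5.88) = [0.201×28.55/(0.357−0.201)](e^(−0.201×5.88) − e^(−0.357×5.88)) + 3.485 e^(−0.357×5.88)
= 36.78 × (0.3067 − 0.1226) + 3.485 × 0.1226 = 7.201 mg/L.
DO = 10.9 − 7.201 = 3.699 mg/L.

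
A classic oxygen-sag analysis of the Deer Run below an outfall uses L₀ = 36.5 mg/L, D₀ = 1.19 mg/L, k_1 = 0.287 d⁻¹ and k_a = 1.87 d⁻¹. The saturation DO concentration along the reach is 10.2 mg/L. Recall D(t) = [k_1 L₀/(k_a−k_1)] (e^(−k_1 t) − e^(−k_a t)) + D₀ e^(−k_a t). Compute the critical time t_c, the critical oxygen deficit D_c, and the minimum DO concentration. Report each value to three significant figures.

t_c = [1/(k_a−k_1)] ln[(k_a/k_1)(1 − D₀(k_a−k_1)/(k_1 L₀))]
= [1/(1.87−0.287)] ln[(1.87/0.287)(1 − 1.19×1.583/(0.287×36.5))]
= (1/1.583) ln[6.516 × 0.8202] = 0.6317 × ln(5.344) = 0.6317 × 1.676 = 1.059 d.
D_c = (k_1/k_a) L₀ e^(−k_1 t_c) = (0.287/1.87) × 36.5 × e^(−0.287×1.059) = 0.1535 × 36.5 × 0.7380 = 4.134 mg/L.
Minimum DO = C_s − D_c = 10.2 − 4.134 = 6.066 mg/L.

t_c ≈ 1.06 d; D_c ≈ 4.13 mg/L; min DO ≈ 6.07 mg/L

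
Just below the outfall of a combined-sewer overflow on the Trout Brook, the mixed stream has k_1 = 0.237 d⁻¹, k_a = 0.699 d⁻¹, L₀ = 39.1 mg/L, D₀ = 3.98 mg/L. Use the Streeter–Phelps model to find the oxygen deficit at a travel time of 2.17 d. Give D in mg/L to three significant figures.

k_1 L₀/(k_a−k_1) = 0.237×39.1/(0.699−0.237) = 9.267/0.4620 = 20.06 mg/L.
e^(−k_1 t) = e^(−0.237×2.170) = 0.5979; e^(−k_a t) = e^(−0.699×2.170) = 0.2194.
D = 20.06 × (0.5979 − 0.2194) + 3.98 × 0.2194 = 7.592 + 0.8732 = 8.465 mg/L.

D ≈ 8.47 mg/L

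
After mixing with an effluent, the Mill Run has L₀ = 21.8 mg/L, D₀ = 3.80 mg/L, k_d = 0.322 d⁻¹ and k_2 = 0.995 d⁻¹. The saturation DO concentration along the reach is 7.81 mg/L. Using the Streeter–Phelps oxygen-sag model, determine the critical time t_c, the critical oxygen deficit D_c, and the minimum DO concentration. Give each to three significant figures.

t_c ≈ 1.00 d; D_c ≈ 5.11 mg/L; min DO ≈ 2.70 mg/L

With k_2/k_d = 3.090 and 1 − D₀(k_2−k_d)/(k_d L₀) = 0.6357,
t_c = ln(3.090 × 0.6357) / (0.995 − 0.322) = ln(1.964) / 0.6730 = 0.6751/0.6730 = 1.003 d.
L(t_c) = L₀ e^(−k_d t_c) = 21.8 × 0.7240 = 15.78 mg/L, and at the critical point k_2 D_c = k_d L, so D_c = (0.322/0.995) × 15.78 = 5.107 mg/L.
Minimum DO = C_s − D_c = 7.81 − 5.107 = 2.703 mg/L.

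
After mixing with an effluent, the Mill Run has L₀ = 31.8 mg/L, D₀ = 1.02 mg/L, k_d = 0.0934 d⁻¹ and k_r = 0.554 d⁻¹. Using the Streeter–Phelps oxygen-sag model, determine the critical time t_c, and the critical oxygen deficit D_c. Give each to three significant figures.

t_c ≈ 3.49 d; D_c ≈ 3.87 mg/L

t_c = [1/(k_r−k_d)] ln[(k_r/k_d)(1 − D₀(k_r−k_d)/(k_d L₀))]
= [1/(0.554−0.0934)] ln[(0.554/0.0934)(1 − 1.02×0.4606/(0.0934×31.8))]
= (1/0.4606) ln[5.931 × 0.8418] = 2.171 × ln(4.993) = 2.171 × 1.608 = 3.491 d.
D_c = (k_d/k_r) L₀ e^(−k_d t_c) = (0.0934/0.554) × 31.8 × e^(−0.0934×3.491) = 0.1686 × 31.8 × 0.7217 = 3.869 mg/L.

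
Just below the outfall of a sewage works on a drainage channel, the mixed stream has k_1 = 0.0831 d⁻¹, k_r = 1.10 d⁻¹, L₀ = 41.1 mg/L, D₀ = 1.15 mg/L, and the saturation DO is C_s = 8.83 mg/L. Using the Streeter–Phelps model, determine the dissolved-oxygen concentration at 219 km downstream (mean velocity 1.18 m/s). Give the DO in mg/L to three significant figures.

DO ≈ 6.23 mg/L

Travel time t = x/v = 219 km / (1.18 m/s) = 219000 m / 1.18 m/s = 185600 s = 2.148 d.
k_1 L₀/(k_r−k_1) = 0.0831×41.1/(1.10−0.0831) = 3.415/1.017 = 3.359 mg/L.
e^(−k_1 t) = e^(−0.0831×2.148) = 0.8365; e^(−k_r t) = e^(−1.10×2.148) = 0.09415.
D = 3.359 × (0.8365 − 0.09415) + 1.15 × 0.09415 = 2.493 + 0.1083 = 2.602 mg/L.
DO = C_s − D = 8.83 − 2.602 = 6.228 mg/L.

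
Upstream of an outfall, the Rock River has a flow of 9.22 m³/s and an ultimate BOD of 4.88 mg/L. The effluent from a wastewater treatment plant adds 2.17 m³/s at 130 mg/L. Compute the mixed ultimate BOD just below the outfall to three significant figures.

Flow-weighted mixing: C = (Q_r C_r + Q_w C_w)/(Q_r + Q_w)
= (9.22×4.88 + 2.17×130)/(9.22 + 2.17) = 327.1/11.39 = 28.72 mg/L.

28.7 mg/L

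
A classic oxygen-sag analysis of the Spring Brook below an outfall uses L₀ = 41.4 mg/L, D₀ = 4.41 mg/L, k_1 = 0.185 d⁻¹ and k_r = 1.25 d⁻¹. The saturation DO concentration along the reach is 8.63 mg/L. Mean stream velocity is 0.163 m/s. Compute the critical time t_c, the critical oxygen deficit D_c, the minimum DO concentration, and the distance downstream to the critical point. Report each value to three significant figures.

With k_r/k_1 = 6.757 and 1 − D₀(k_r−k_1)/(k_1 L₀) = 0.3868,
t_c = ln(6.757 × 0.3868) / (1.25 − 0.185) = ln(2.613) / 1.065 = 0.9606/1.065 = 0.9020 d.
L(t_c) = L₀ e^(−k_1 t_c) = 41.4 × 0.8463 = 35.04 mg/L, and at the critical point k_r D_c = k_1 L, so D_c = (0.185/1.25) × 35.04 = 5.185 mg/L.
Minimum DO = C_s − D_c = 8.63 − 5.185 = 3.445 mg/L.
x_c = v t_c = 0.163 m/s × 0.9020 d × 86400 s/d = 12700 m ≈ 12.7 km.

t_c ≈ 0.902 d; D_c ≈ 5.19 mg/L; min DO ≈ 3.44 mg/L; x_c ≈ 12.7 km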